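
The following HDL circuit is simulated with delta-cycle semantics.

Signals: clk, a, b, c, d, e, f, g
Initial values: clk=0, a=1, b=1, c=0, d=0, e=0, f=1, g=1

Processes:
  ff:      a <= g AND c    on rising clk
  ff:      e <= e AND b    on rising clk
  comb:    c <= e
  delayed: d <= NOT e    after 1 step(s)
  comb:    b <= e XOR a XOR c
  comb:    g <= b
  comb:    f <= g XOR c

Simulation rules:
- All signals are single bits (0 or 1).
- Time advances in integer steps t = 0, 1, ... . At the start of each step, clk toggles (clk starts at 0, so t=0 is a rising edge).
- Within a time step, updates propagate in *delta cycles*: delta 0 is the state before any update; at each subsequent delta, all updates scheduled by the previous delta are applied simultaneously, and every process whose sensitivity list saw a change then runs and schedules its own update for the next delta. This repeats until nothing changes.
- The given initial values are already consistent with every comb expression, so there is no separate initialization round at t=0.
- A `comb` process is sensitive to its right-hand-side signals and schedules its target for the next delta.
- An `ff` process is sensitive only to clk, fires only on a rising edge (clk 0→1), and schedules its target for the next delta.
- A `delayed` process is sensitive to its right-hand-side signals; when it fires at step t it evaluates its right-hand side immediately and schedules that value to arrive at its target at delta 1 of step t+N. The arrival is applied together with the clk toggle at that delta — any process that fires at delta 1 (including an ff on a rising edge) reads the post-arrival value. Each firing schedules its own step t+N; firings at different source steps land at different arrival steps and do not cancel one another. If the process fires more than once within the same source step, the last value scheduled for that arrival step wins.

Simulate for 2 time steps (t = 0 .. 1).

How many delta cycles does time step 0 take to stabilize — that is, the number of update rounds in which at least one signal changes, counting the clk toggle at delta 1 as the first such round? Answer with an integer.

t=0 Δ0: a=1 b=1 f=1 e=0 g=1 clk=0 d=0 c=0
  Δ1: clk:0→1
  Δ2: a:1→0
  Δ3: b:1→0
  Δ4: g:1→0
  Δ5: f:1→0
  (5Δ to stable)
t=1 Δ0: a=0 b=0 f=0 e=0 g=0 clk=1 d=0 c=0
  Δ1: clk:1→0
  (1Δ to stable)

5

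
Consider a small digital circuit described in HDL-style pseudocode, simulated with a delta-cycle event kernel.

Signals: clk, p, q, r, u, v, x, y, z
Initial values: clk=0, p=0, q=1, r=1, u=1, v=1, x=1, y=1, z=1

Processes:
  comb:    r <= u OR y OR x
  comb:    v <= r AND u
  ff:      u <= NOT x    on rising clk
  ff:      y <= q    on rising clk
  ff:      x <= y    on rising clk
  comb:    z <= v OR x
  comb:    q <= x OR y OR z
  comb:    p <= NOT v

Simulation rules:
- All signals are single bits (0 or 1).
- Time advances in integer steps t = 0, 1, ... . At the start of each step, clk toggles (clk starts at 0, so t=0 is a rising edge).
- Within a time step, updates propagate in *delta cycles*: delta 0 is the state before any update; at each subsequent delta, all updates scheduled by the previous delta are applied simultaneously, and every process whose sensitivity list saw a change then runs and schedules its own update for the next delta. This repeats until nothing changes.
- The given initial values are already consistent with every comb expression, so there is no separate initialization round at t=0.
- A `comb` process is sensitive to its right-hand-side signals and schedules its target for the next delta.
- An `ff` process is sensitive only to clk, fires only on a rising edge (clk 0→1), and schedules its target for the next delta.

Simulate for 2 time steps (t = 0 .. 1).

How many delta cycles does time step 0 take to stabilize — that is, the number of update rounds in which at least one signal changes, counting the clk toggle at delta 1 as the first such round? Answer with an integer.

t=0 Δ0: p=0 z=1 v=1 clk=0 r=1 u=1 y=1 x=1 q=1
  Δ1: clk:0→1
  Δ2: u:1→0
  Δ3: v:1→0
  Δ4: p:0→1
  (4Δ to stable)
t=1 Δ0: p=1 z=1 v=0 clk=1 r=1 u=0 y=1 x=1 q=1
  Δ1: clk:1→0
  (1Δ to stable)

4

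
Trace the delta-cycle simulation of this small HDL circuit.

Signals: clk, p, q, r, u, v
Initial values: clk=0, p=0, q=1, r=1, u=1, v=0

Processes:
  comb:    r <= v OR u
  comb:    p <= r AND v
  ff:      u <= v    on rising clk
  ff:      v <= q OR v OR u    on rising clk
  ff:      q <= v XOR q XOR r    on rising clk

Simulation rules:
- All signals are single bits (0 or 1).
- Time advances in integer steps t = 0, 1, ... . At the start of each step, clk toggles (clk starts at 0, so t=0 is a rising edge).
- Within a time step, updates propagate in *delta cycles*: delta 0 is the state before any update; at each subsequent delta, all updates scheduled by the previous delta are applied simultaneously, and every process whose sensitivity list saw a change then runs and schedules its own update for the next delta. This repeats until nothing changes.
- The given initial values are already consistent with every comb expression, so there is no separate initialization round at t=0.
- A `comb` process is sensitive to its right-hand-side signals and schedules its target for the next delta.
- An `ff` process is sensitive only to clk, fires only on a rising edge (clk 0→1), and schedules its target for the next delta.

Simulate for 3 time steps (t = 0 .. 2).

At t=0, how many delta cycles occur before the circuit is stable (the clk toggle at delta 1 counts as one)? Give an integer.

3

[bits: v,q,r,p,u,clk]
t=0: Δ0=011010 Δ1=011011 Δ2=101001 Δ3=101101 | 3Δ
t=1: Δ0=101101 Δ1=101100 | 1Δ
t=2: Δ0=101100 Δ1=101101 Δ2=101111 | 2Δ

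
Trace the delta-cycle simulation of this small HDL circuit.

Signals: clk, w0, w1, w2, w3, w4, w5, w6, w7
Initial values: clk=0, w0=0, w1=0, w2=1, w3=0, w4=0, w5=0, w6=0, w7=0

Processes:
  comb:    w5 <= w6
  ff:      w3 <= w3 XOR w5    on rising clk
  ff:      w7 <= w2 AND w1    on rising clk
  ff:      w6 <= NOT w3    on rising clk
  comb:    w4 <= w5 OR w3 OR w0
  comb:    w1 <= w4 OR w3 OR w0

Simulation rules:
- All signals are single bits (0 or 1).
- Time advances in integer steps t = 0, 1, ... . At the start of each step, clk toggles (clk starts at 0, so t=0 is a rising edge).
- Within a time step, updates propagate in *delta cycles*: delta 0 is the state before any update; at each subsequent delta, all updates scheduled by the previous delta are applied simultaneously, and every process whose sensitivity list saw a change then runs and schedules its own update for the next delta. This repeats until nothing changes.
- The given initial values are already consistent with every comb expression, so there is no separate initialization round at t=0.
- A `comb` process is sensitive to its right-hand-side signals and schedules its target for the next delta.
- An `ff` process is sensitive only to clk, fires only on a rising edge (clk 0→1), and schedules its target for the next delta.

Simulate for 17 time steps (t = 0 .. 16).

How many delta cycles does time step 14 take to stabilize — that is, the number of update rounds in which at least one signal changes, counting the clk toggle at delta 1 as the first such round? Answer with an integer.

t0.Δ0 w0=0 w3=0 w4=0 w5=0 w7=0 w1=0 w6=0 clk=0 w2=1
t0.Δ1 w0=0 w3=0 w4=0 w5=0 w7=0 w1=0 w6=0 clk=1 w2=1
t0.Δ2 w0=0 w3=0 w4=0 w5=0 w7=0 w1=0 w6=1 clk=1 w2=1
t0.Δ3 w0=0 w3=0 w4=0 w5=1 w7=0 w1=0 w6=1 clk=1 w2=1
t0.Δ4 w0=0 w3=0 w4=1 w5=1 w7=0 w1=0 w6=1 clk=1 w2=1
t0.Δ5 w0=0 w3=0 w4=1 w5=1 w7=0 w1=1 w6=1 clk=1 w2=1
t1.Δ0 w0=0 w3=0 w4=1 w5=1 w7=0 w1=1 w6=1 clk=1 w2=1
t1.Δ1 w0=0 w3=0 w4=1 w5=1 w7=0 w1=1 w6=1 clk=0 w2=1
t2.Δ0 w0=0 w3=0 w4=1 w5=1 w7=0 w1=1 w6=1 clk=0 w2=1
t2.Δ1 w0=0 w3=0 w4=1 w5=1 w7=0 w1=1 w6=1 clk=1 w2=1
t2.Δ2 w0=0 w3=1 w4=1 w5=1 w7=1 w1=1 w6=1 clk=1 w2=1
t3.Δ0 w0=0 w3=1 w4=1 w5=1 w7=1 w1=1 w6=1 clk=1 w2=1
t3.Δ1 w0=0 w3=1 w4=1 w5=1 w7=1 w1=1 w6=1 clk=0 w2=1
t4.Δ0 w0=0 w3=1 w4=1 w5=1 w7=1 w1=1 w6=1 clk=0 w2=1
t4.Δ1 w0=0 w3=1 w4=1 w5=1 w7=1 w1=1 w6=1 clk=1 w2=1
t4.Δ2 w0=0 w3=0 w4=1 w5=1 w7=1 w1=1 w6=0 clk=1 w2=1
t4.Δ3 w0=0 w3=0 w4=1 w5=0 w7=1 w1=1 w6=0 clk=1 w2=1
t4.Δ4 w0=0 w3=0 w4=0 w5=0 w7=1 w1=1 w6=0 clk=1 w2=1
t4.Δ5 w0=0 w3=0 w4=0 w5=0 w7=1 w1=0 w6=0 clk=1 w2=1
t5.Δ0 w0=0 w3=0 w4=0 w5=0 w7=1 w1=0 w6=0 clk=1 w2=1
t5.Δ1 w0=0 w3=0 w4=0 w5=0 w7=1 w1=0 w6=0 clk=0 w2=1
t6.Δ0 w0=0 w3=0 w4=0 w5=0 w7=1 w1=0 w6=0 clk=0 w2=1
t6.Δ1 w0=0 w3=0 w4=0 w5=0 w7=1 w1=0 w6=0 clk=1 w2=1
t6.Δ2 w0=0 w3=0 w4=0 w5=0 w7=0 w1=0 w6=1 clk=1 w2=1
t6.Δ3 w0=0 w3=0 w4=0 w5=1 w7=0 w1=0 w6=1 clk=1 w2=1
t6.Δ4 w0=0 w3=0 w4=1 w5=1 w7=0 w1=0 w6=1 clk=1 w2=1
t6.Δ5 w0=0 w3=0 w4=1 w5=1 w7=0 w1=1 w6=1 clk=1 w2=1
t7.Δ0 w0=0 w3=0 w4=1 w5=1 w7=0 w1=1 w6=1 clk=1 w2=1
t7.Δ1 w0=0 w3=0 w4=1 w5=1 w7=0 w1=1 w6=1 clk=0 w2=1
t8.Δ0 w0=0 w3=0 w4=1 w5=1 w7=0 w1=1 w6=1 clk=0 w2=1
t8.Δ1 w0=0 w3=0 w4=1 w5=1 w7=0 w1=1 w6=1 clk=1 w2=1
t8.Δ2 w0=0 w3=1 w4=1 w5=1 w7=1 w1=1 w6=1 clk=1 w2=1
t9.Δ0 w0=0 w3=1 w4=1 w5=1 w7=1 w1=1 w6=1 clk=1 w2=1
t9.Δ1 w0=0 w3=1 w4=1 w5=1 w7=1 w1=1 w6=1 clk=0 w2=1
t10.Δ0 w0=0 w3=1 w4=1 w5=1 w7=1 w1=1 w6=1 clk=0 w2=1
t10.Δ1 w0=0 w3=1 w4=1 w5=1 w7=1 w1=1 w6=1 clk=1 w2=1
t10.Δ2 w0=0 w3=0 w4=1 w5=1 w7=1 w1=1 w6=0 clk=1 w2=1
t10.Δ3 w0=0 w3=0 w4=1 w5=0 w7=1 w1=1 w6=0 clk=1 w2=1
t10.Δ4 w0=0 w3=0 w4=0 w5=0 w7=1 w1=1 w6=0 clk=1 w2=1
t10.Δ5 w0=0 w3=0 w4=0 w5=0 w7=1 w1=0 w6=0 clk=1 w2=1
t11.Δ0 w0=0 w3=0 w4=0 w5=0 w7=1 w1=0 w6=0 clk=1 w2=1
t11.Δ1 w0=0 w3=0 w4=0 w5=0 w7=1 w1=0 w6=0 clk=0 w2=1
t12.Δ0 w0=0 w3=0 w4=0 w5=0 w7=1 w1=0 w6=0 clk=0 w2=1
t12.Δ1 w0=0 w3=0 w4=0 w5=0 w7=1 w1=0 w6=0 clk=1 w2=1
t12.Δ2 w0=0 w3=0 w4=0 w5=0 w7=0 w1=0 w6=1 clk=1 w2=1
t12.Δ3 w0=0 w3=0 w4=0 w5=1 w7=0 w1=0 w6=1 clk=1 w2=1
t12.Δ4 w0=0 w3=0 w4=1 w5=1 w7=0 w1=0 w6=1 clk=1 w2=1
t12.Δ5 w0=0 w3=0 w4=1 w5=1 w7=0 w1=1 w6=1 clk=1 w2=1
t13.Δ0 w0=0 w3=0 w4=1 w5=1 w7=0 w1=1 w6=1 clk=1 w2=1
t13.Δ1 w0=0 w3=0 w4=1 w5=1 w7=0 w1=1 w6=1 clk=0 w2=1
t14.Δ0 w0=0 w3=0 w4=1 w5=1 w7=0 w1=1 w6=1 clk=0 w2=1
t14.Δ1 w0=0 w3=0 w4=1 w5=1 w7=0 w1=1 w6=1 clk=1 w2=1
t14.Δ2 w0=0 w3=1 w4=1 w5=1 w7=1 w1=1 w6=1 clk=1 w2=1
t15.Δ0 w0=0 w3=1 w4=1 w5=1 w7=1 w1=1 w6=1 clk=1 w2=1
t15.Δ1 w0=0 w3=1 w4=1 w5=1 w7=1 w1=1 w6=1 clk=0 w2=1
t16.Δ0 w0=0 w3=1 w4=1 w5=1 w7=1 w1=1 w6=1 clk=0 w2=1
t16.Δ1 w0=0 w3=1 w4=1 w5=1 w7=1 w1=1 w6=1 clk=1 w2=1
t16.Δ2 w0=0 w3=0 w4=1 w5=1 w7=1 w1=1 w6=0 clk=1 w2=1
t16.Δ3 w0=0 w3=0 w4=1 w5=0 w7=1 w1=1 w6=0 clk=1 w2=1
t16.Δ4 w0=0 w3=0 w4=0 w5=0 w7=1 w1=1 w6=0 clk=1 w2=1
t16.Δ5 w0=0 w3=0 w4=0 w5=0 w7=1 w1=0 w6=0 clk=1 w2=1

2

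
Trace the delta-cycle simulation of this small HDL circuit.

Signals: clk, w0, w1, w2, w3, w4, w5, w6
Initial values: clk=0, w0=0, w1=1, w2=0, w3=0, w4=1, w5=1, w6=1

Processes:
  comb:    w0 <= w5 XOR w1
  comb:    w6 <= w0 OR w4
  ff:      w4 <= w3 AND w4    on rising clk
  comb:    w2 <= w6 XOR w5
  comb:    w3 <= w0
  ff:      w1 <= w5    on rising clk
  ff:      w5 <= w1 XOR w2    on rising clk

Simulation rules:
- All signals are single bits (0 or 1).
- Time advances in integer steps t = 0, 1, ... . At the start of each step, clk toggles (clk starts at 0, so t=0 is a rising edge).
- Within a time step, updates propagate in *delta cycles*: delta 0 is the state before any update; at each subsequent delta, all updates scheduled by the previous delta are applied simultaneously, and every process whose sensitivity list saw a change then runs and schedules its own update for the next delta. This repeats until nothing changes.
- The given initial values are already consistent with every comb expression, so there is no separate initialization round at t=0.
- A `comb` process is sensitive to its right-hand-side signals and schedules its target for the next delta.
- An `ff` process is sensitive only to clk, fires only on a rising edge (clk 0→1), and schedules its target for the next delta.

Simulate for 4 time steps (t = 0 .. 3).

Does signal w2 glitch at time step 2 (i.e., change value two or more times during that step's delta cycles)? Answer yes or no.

yes

t0.Δ0 clk=0 w3=0 w0=0 w5=1 w2=0 w4=1 w1=1 w6=1
t0.Δ1 clk=1 w3=0 w0=0 w5=1 w2=0 w4=1 w1=1 w6=1
t0.Δ2 clk=1 w3=0 w0=0 w5=1 w2=0 w4=0 w1=1 w6=1
t0.Δ3 clk=1 w3=0 w0=0 w5=1 w2=0 w4=0 w1=1 w6=0
t0.Δ4 clk=1 w3=0 w0=0 w5=1 w2=1 w4=0 w1=1 w6=0
t1.Δ0 clk=1 w3=0 w0=0 w5=1 w2=1 w4=0 w1=1 w6=0
t1.Δ1 clk=0 w3=0 w0=0 w5=1 w2=1 w4=0 w1=1 w6=0
t2.Δ0 clk=0 w3=0 w0=0 w5=1 w2=1 w4=0 w1=1 w6=0
t2.Δ1 clk=1 w3=0 w0=0 w5=1 w2=1 w4=0 w1=1 w6=0
t2.Δ2 clk=1 w3=0 w0=0 w5=0 w2=1 w4=0 w1=1 w6=0
t2.Δ3 clk=1 w3=0 w0=1 w5=0 w2=0 w4=0 w1=1 w6=0
t2.Δ4 clk=1 w3=1 w0=1 w5=0 w2=0 w4=0 w1=1 w6=1
t2.Δ5 clk=1 w3=1 w0=1 w5=0 w2=1 w4=0 w1=1 w6=1
t3.Δ0 clk=1 w3=1 w0=1 w5=0 w2=1 w4=0 w1=1 w6=1
t3.Δ1 clk=0 w3=1 w0=1 w5=0 w2=1 w4=0 w1=1 w6=1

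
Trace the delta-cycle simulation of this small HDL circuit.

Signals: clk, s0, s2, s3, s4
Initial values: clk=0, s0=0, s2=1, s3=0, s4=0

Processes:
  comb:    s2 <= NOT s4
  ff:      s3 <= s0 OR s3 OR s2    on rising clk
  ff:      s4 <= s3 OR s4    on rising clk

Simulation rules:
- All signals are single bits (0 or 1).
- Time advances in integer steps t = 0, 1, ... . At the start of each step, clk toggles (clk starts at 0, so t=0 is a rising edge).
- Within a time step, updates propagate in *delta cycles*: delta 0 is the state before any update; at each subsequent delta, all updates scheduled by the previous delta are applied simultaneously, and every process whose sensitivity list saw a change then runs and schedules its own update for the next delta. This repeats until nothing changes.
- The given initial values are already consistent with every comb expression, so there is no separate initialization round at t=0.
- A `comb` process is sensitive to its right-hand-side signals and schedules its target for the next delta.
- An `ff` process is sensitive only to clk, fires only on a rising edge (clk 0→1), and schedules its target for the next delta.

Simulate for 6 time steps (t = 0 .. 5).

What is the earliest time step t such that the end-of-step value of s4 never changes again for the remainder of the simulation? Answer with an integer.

2

t=0 Δ0: s0=0 s3=0 s4=0 clk=0 s2=1
  Δ1: clk:0→1
  Δ2: s3:0→1
  (2Δ to stable)
t=1 Δ0: s0=0 s3=1 s4=0 clk=1 s2=1
  Δ1: clk:1→0
  (1Δ to stable)
t=2 Δ0: s0=0 s3=1 s4=0 clk=0 s2=1
  Δ1: clk:0→1
  Δ2: s4:0→1
  Δ3: s2:1→0
  (3Δ to stable)
t=3 Δ0: s0=0 s3=1 s4=1 clk=1 s2=0
  Δ1: clk:1→0
  (1Δ to stable)
t=4 Δ0: s0=0 s3=1 s4=1 clk=0 s2=0
  Δ1: clk:0→1
  (1Δ to stable)
t=5 Δ0: s0=0 s3=1 s4=1 clk=1 s2=0
  Δ1: clk:1→0
  (1Δ to stable)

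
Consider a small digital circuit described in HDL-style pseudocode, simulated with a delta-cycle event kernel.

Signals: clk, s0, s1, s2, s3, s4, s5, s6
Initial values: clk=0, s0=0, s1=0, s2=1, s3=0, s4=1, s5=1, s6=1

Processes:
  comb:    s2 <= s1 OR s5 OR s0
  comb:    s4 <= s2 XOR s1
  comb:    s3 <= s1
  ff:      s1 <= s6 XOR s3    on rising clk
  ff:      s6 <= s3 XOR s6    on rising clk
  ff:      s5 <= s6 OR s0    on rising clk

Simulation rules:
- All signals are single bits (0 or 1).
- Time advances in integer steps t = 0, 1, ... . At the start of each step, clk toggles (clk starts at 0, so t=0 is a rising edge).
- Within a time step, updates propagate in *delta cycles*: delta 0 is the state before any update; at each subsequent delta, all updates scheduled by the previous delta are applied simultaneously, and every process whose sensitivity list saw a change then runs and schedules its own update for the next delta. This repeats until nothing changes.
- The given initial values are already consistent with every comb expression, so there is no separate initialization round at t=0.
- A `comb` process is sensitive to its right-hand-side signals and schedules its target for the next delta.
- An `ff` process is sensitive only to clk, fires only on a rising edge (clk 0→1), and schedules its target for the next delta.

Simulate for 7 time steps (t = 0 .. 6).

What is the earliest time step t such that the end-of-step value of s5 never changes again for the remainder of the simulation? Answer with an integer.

[bits: s5,s1,s0,s2,clk,s4,s3,s6]
t=0: Δ0=10010101 Δ1=10011101 Δ2=11011101 Δ3=11011011 | 3Δ
t=1: Δ0=11011011 Δ1=11010011 | 1Δ
t=2: Δ0=11010011 Δ1=11011011 Δ2=10011010 Δ3=10011100 | 3Δ
t=3: Δ0=10011100 Δ1=10010100 | 1Δ
t=4: Δ0=10010100 Δ1=10011100 Δ2=00011100 Δ3=00001100 Δ4=00001000 | 4Δ
t=5: Δ0=00001000 Δ1=00000000 | 1Δ
t=6: Δ0=00000000 Δ1=00001000 | 1Δ

4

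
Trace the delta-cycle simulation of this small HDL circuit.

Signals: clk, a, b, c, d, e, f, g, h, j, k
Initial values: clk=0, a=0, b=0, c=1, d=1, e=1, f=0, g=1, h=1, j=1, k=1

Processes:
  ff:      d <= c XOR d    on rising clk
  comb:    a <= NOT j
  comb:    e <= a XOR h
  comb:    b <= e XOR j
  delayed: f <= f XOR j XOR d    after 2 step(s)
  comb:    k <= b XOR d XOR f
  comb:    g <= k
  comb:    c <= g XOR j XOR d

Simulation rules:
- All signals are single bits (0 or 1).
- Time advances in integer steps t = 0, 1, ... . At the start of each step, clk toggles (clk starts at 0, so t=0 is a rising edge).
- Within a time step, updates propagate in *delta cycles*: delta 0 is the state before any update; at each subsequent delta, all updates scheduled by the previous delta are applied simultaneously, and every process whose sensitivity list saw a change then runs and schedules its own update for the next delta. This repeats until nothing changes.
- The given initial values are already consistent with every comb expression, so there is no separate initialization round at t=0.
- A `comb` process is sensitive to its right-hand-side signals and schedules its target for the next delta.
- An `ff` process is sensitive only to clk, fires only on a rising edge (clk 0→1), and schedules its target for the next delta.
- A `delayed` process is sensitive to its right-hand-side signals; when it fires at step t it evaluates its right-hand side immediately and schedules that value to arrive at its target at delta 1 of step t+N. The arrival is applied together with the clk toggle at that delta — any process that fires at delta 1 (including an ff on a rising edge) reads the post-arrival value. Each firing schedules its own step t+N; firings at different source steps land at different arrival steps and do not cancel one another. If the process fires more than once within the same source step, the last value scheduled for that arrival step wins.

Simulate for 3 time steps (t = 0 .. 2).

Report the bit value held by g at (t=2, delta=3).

t0.Δ0 clk=0 k=1 j=1 e=1 f=0 h=1 a=0 d=1 b=0 g=1 c=1
t0.Δ1 clk=1 k=1 j=1 e=1 f=0 h=1 a=0 d=1 b=0 g=1 c=1
t0.Δ2 clk=1 k=1 j=1 e=1 f=0 h=1 a=0 d=0 b=0 g=1 c=1
t0.Δ3 clk=1 k=0 j=1 e=1 f=0 h=1 a=0 d=0 b=0 g=1 c=0
t0.Δ4 clk=1 k=0 j=1 e=1 f=0 h=1 a=0 d=0 b=0 g=0 c=0
t0.Δ5 clk=1 k=0 j=1 e=1 f=0 h=1 a=0 d=0 b=0 g=0 c=1
t1.Δ0 clk=1 k=0 j=1 e=1 f=0 h=1 a=0 d=0 b=0 g=0 c=1
t1.Δ1 clk=0 k=0 j=1 e=1 f=0 h=1 a=0 d=0 b=0 g=0 c=1
t2.Δ0 clk=0 k=0 j=1 e=1 f=0 h=1 a=0 d=0 b=0 g=0 c=1
t2.Δ1 clk=1 k=0 j=1 e=1 f=1 h=1 a=0 d=0 b=0 g=0 c=1
t2.Δ2 clk=1 k=1 j=1 e=1 f=1 h=1 a=0 d=1 b=0 g=0 c=1
t2.Δ3 clk=1 k=0 j=1 e=1 f=1 h=1 a=0 d=1 b=0 g=1 c=0
t2.Δ4 clk=1 k=0 j=1 e=1 f=1 h=1 a=0 d=1 b=0 g=0 c=1
t2.Δ5 clk=1 k=0 j=1 e=1 f=1 h=1 a=0 d=1 b=0 g=0 c=0

1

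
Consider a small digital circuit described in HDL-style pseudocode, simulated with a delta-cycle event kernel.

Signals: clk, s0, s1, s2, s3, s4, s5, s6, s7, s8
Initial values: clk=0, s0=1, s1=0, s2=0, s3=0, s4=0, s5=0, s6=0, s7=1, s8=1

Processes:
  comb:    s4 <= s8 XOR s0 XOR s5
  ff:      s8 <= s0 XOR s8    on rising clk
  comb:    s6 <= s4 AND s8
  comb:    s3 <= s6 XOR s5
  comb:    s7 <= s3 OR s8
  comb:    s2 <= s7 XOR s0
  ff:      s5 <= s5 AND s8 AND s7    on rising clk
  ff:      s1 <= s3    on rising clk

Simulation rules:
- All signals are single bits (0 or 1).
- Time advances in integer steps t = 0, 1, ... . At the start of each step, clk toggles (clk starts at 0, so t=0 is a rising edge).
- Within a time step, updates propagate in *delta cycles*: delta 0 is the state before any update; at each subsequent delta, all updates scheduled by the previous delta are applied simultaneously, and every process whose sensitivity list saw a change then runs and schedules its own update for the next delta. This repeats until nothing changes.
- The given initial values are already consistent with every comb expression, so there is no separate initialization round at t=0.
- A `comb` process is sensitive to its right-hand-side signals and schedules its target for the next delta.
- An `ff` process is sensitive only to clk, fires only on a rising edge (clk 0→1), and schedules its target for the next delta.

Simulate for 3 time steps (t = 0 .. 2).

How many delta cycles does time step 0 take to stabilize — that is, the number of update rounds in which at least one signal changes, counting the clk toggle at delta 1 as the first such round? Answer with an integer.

4

[bits: s3,s0,s1,s2,s5,s7,clk,s8,s4,s6]
t=0: Δ0=0100010100 Δ1=0100011100 Δ2=0100011000 Δ3=0100001010 Δ4=0101001010 | 4Δ
t=1: Δ0=0101001010 Δ1=0101000010 | 1Δ
t=2: Δ0=0101000010 Δ1=0101001010 Δ2=0101001110 Δ3=0101011101 Δ4=1100011100 Δ5=0100011100 | 5Δ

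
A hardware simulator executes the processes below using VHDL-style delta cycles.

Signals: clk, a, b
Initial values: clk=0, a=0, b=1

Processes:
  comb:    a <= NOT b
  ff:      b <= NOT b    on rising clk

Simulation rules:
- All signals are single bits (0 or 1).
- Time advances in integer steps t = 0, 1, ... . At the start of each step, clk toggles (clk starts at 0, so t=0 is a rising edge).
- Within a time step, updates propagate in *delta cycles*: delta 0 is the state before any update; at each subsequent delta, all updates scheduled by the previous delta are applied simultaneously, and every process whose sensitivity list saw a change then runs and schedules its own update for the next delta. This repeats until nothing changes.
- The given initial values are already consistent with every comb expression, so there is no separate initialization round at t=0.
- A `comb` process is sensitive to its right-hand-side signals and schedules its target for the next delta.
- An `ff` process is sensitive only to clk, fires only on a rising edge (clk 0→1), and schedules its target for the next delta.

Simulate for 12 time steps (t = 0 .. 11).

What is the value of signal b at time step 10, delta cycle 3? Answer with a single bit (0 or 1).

1

t=0 Δ0: a=0 b=1 clk=0
  Δ1: clk:0→1
  Δ2: b:1→0
  Δ3: a:0→1
  (3Δ to stable)
t=1 Δ0: a=1 b=0 clk=1
  Δ1: clk:1→0
  (1Δ to stable)
t=2 Δ0: a=1 b=0 clk=0
  Δ1: clk:0→1
  Δ2: b:0→1
  Δ3: a:1→0
  (3Δ to stable)
t=3 Δ0: a=0 b=1 clk=1
  Δ1: clk:1→0
  (1Δ to stable)
t=4 Δ0: a=0 b=1 clk=0
  Δ1: clk:0→1
  Δ2: b:1→0
  Δ3: a:0→1
  (3Δ to stable)
t=5 Δ0: a=1 b=0 clk=1
  Δ1: clk:1→0
  (1Δ to stable)
t=6 Δ0: a=1 b=0 clk=0
  Δ1: clk:0→1
  Δ2: b:0→1
  Δ3: a:1→0
  (3Δ to stable)
t=7 Δ0: a=0 b=1 clk=1
  Δ1: clk:1→0
  (1Δ to stable)
t=8 Δ0: a=0 b=1 clk=0
  Δ1: clk:0→1
  Δ2: b:1→0
  Δ3: a:0→1
  (3Δ to stable)
t=9 Δ0: a=1 b=0 clk=1
  Δ1: clk:1→0
  (1Δ to stable)
t=10 Δ0: a=1 b=0 clk=0
  Δ1: clk:0→1
  Δ2: b:0→1
  Δ3: a:1→0
  (3Δ to stable)
t=11 Δ0: a=0 b=1 clk=1
  Δ1: clk:1→0
  (1Δ to stable)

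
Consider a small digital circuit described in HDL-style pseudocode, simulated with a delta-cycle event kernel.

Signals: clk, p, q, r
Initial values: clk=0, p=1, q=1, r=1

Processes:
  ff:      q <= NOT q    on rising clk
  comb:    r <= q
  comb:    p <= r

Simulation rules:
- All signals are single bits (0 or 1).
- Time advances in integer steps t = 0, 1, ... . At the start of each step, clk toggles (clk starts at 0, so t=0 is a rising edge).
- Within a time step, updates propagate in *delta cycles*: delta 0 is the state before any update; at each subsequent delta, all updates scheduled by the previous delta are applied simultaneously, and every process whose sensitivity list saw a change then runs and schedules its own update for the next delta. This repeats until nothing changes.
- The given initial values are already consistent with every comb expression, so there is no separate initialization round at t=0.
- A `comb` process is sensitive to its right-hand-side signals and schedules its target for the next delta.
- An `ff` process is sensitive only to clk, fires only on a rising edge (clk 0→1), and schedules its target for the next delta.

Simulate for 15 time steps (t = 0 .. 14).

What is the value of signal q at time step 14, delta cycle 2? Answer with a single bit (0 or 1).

t0.Δ0 p=1 q=1 r=1 clk=0
t0.Δ1 p=1 q=1 r=1 clk=1
t0.Δ2 p=1 q=0 r=1 clk=1
t0.Δ3 p=1 q=0 r=0 clk=1
t0.Δ4 p=0 q=0 r=0 clk=1
t1.Δ0 p=0 q=0 r=0 clk=1
t1.Δ1 p=0 q=0 r=0 clk=0
t2.Δ0 p=0 q=0 r=0 clk=0
t2.Δ1 p=0 q=0 r=0 clk=1
t2.Δ2 p=0 q=1 r=0 clk=1
t2.Δ3 p=0 q=1 r=1 clk=1
t2.Δ4 p=1 q=1 r=1 clk=1
t3.Δ0 p=1 q=1 r=1 clk=1
t3.Δ1 p=1 q=1 r=1 clk=0
t4.Δ0 p=1 q=1 r=1 clk=0
t4.Δ1 p=1 q=1 r=1 clk=1
t4.Δ2 p=1 q=0 r=1 clk=1
t4.Δ3 p=1 q=0 r=0 clk=1
t4.Δ4 p=0 q=0 r=0 clk=1
t5.Δ0 p=0 q=0 r=0 clk=1
t5.Δ1 p=0 q=0 r=0 clk=0
t6.Δ0 p=0 q=0 r=0 clk=0
t6.Δ1 p=0 q=0 r=0 clk=1
t6.Δ2 p=0 q=1 r=0 clk=1
t6.Δ3 p=0 q=1 r=1 clk=1
t6.Δ4 p=1 q=1 r=1 clk=1
t7.Δ0 p=1 q=1 r=1 clk=1
t7.Δ1 p=1 q=1 r=1 clk=0
t8.Δ0 p=1 q=1 r=1 clk=0
t8.Δ1 p=1 q=1 r=1 clk=1
t8.Δ2 p=1 q=0 r=1 clk=1
t8.Δ3 p=1 q=0 r=0 clk=1
t8.Δ4 p=0 q=0 r=0 clk=1
t9.Δ0 p=0 q=0 r=0 clk=1
t9.Δ1 p=0 q=0 r=0 clk=0
t10.Δ0 p=0 q=0 r=0 clk=0
t10.Δ1 p=0 q=0 r=0 clk=1
t10.Δ2 p=0 q=1 r=0 clk=1
t10.Δ3 p=0 q=1 r=1 clk=1
t10.Δ4 p=1 q=1 r=1 clk=1
t11.Δ0 p=1 q=1 r=1 clk=1
t11.Δ1 p=1 q=1 r=1 clk=0
t12.Δ0 p=1 q=1 r=1 clk=0
t12.Δ1 p=1 q=1 r=1 clk=1
t12.Δ2 p=1 q=0 r=1 clk=1
t12.Δ3 p=1 q=0 r=0 clk=1
t12.Δ4 p=0 q=0 r=0 clk=1
t13.Δ0 p=0 q=0 r=0 clk=1
t13.Δ1 p=0 q=0 r=0 clk=0
t14.Δ0 p=0 q=0 r=0 clk=0
t14.Δ1 p=0 q=0 r=0 clk=1
t14.Δ2 p=0 q=1 r=0 clk=1
t14.Δ3 p=0 q=1 r=1 clk=1
t14.Δ4 p=1 q=1 r=1 clk=1

1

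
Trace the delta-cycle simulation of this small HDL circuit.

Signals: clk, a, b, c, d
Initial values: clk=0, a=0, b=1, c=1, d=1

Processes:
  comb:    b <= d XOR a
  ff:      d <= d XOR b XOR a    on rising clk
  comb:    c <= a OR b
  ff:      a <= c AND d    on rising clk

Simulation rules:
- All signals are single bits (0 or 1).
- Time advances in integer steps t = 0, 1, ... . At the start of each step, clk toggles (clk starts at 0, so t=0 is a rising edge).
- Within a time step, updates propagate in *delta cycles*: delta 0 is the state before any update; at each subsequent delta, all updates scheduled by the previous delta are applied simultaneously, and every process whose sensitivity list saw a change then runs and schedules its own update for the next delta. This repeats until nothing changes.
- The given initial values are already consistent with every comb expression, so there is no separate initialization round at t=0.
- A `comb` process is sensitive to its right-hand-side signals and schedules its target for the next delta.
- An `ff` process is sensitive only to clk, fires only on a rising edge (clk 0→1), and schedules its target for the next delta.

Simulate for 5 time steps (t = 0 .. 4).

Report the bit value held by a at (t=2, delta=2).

0

[bits: a,b,d,clk,c]
t=0: Δ0=01101 Δ1=01111 Δ2=11011 | 2Δ
t=1: Δ0=11011 Δ1=11001 | 1Δ
t=2: Δ0=11001 Δ1=11011 Δ2=01011 Δ3=00011 Δ4=00010 | 4Δ
t=3: Δ0=00010 Δ1=00000 | 1Δ
t=4: Δ0=00000 Δ1=00010 | 1Δ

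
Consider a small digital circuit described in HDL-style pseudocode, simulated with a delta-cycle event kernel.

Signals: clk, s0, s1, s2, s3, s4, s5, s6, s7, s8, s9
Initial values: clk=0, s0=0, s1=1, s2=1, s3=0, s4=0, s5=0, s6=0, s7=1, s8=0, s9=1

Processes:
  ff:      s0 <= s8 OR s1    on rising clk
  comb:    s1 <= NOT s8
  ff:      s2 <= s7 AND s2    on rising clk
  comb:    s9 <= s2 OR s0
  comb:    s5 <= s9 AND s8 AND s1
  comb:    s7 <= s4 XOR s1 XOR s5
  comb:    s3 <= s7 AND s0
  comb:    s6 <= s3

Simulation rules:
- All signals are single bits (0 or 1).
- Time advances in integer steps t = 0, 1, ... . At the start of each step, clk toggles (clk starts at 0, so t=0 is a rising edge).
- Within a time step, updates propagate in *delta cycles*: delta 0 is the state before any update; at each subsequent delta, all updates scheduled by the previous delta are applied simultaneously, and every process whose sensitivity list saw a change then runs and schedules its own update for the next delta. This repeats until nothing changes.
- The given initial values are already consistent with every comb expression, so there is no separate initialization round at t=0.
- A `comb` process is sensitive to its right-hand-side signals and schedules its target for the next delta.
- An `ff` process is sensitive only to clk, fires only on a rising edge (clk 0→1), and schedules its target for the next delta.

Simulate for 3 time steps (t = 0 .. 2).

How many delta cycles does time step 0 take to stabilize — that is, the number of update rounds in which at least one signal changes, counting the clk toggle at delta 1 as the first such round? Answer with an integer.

t=0 Δ0: s5=0 s7=1 s4=0 s8=0 s0=0 s6=0 s1=1 s2=1 clk=0 s9=1 s3=0
  Δ1: clk:0→1
  Δ2: s0:0→1
  Δ3: s3:0→1
  Δ4: s6:0→1
  (4Δ to stable)
t=1 Δ0: s5=0 s7=1 s4=0 s8=0 s0=1 s6=1 s1=1 s2=1 clk=1 s9=1 s3=1
  Δ1: clk:1→0
  (1Δ to stable)
t=2 Δ0: s5=0 s7=1 s4=0 s8=0 s0=1 s6=1 s1=1 s2=1 clk=0 s9=1 s3=1
  Δ1: clk:0→1
  (1Δ to stable)

4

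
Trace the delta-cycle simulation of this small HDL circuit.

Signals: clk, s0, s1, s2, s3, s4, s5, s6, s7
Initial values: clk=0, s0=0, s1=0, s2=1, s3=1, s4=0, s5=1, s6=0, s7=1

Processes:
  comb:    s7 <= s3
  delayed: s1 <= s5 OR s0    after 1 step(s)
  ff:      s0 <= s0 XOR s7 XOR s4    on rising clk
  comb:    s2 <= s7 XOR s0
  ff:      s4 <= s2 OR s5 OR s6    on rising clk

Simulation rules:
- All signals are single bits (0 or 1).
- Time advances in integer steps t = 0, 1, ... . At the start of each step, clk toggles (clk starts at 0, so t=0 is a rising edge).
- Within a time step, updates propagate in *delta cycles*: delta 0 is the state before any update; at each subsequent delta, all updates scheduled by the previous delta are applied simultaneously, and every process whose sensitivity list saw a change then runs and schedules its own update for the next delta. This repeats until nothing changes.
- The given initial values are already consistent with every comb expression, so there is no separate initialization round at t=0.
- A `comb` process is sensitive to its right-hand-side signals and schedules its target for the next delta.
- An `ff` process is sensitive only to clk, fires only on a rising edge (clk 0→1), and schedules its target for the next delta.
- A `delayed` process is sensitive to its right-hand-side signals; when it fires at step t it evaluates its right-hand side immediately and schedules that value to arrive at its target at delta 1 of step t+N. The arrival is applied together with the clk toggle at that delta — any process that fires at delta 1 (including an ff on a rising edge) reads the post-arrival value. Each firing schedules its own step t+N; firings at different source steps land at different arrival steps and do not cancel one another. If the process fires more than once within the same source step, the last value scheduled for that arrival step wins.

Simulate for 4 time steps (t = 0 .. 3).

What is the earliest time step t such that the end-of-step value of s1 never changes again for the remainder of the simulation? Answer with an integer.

1

[bits: s7,clk,s5,s4,s2,s0,s6,s3,s1]
t=0: Δ0=101010010 Δ1=111010010 Δ2=111111010 Δ3=111101010 | 3Δ
t=1: Δ0=111101010 Δ1=101101011 | 1Δ
t=2: Δ0=101101011 Δ1=111101011 | 1Δ
t=3: Δ0=111101011 Δ1=101101011 | 1Δ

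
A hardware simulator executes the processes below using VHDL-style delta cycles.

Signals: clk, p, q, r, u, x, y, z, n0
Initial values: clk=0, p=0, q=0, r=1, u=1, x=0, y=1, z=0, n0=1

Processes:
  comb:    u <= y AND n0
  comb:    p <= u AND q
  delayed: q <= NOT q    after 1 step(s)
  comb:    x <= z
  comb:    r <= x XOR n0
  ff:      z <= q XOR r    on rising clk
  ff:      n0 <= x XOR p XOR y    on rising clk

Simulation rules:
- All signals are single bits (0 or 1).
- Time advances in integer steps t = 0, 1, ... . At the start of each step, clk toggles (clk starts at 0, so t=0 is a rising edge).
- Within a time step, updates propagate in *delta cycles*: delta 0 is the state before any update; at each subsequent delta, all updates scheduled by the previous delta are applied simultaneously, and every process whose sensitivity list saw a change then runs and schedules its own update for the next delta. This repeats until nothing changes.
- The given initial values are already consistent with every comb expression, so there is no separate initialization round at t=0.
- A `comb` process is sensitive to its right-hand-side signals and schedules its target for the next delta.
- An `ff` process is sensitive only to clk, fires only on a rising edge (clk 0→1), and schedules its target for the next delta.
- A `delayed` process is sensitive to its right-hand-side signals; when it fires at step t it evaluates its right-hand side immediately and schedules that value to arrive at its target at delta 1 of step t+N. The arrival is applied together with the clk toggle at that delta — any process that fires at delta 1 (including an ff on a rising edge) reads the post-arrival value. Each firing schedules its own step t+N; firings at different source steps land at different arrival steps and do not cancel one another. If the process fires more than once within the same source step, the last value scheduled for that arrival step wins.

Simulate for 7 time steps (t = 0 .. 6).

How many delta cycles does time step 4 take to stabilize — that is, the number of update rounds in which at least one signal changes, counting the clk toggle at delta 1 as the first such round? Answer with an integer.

t0.Δ0 x=0 u=1 q=0 clk=0 r=1 n0=1 y=1 p=0 z=0
t0.Δ1 x=0 u=1 q=0 clk=1 r=1 n0=1 y=1 p=0 z=0
t0.Δ2 x=0 u=1 q=0 clk=1 r=1 n0=1 y=1 p=0 z=1
t0.Δ3 x=1 u=1 q=0 clk=1 r=1 n0=1 y=1 p=0 z=1
t0.Δ4 x=1 u=1 q=0 clk=1 r=0 n0=1 y=1 p=0 z=1
t1.Δ0 x=1 u=1 q=0 clk=1 r=0 n0=1 y=1 p=0 z=1
t1.Δ1 x=1 u=1 q=0 clk=0 r=0 n0=1 y=1 p=0 z=1
t2.Δ0 x=1 u=1 q=0 clk=0 r=0 n0=1 y=1 p=0 z=1
t2.Δ1 x=1 u=1 q=0 clk=1 r=0 n0=1 y=1 p=0 z=1
t2.Δ2 x=1 u=1 q=0 clk=1 r=0 n0=0 y=1 p=0 z=0
t2.Δ3 x=0 u=0 q=0 clk=1 r=1 n0=0 y=1 p=0 z=0
t2.Δ4 x=0 u=0 q=0 clk=1 r=0 n0=0 y=1 p=0 z=0
t3.Δ0 x=0 u=0 q=0 clk=1 r=0 n0=0 y=1 p=0 z=0
t3.Δ1 x=0 u=0 q=0 clk=0 r=0 n0=0 y=1 p=0 z=0
t4.Δ0 x=0 u=0 q=0 clk=0 r=0 n0=0 y=1 p=0 z=0
t4.Δ1 x=0 u=0 q=0 clk=1 r=0 n0=0 y=1 p=0 z=0
t4.Δ2 x=0 u=0 q=0 clk=1 r=0 n0=1 y=1 p=0 z=0
t4.Δ3 x=0 u=1 q=0 clk=1 r=1 n0=1 y=1 p=0 z=0
t5.Δ0 x=0 u=1 q=0 clk=1 r=1 n0=1 y=1 p=0 z=0
t5.Δ1 x=0 u=1 q=0 clk=0 r=1 n0=1 y=1 p=0 z=0
t6.Δ0 x=0 u=1 q=0 clk=0 r=1 n0=1 y=1 p=0 z=0
t6.Δ1 x=0 u=1 q=0 clk=1 r=1 n0=1 y=1 p=0 z=0
t6.Δ2 x=0 u=1 q=0 clk=1 r=1 n0=1 y=1 p=0 z=1
t6.Δ3 x=1 u=1 q=0 clk=1 r=1 n0=1 y=1 p=0 z=1
t6.Δ4 x=1 u=1 q=0 clk=1 r=0 n0=1 y=1 p=0 z=1

3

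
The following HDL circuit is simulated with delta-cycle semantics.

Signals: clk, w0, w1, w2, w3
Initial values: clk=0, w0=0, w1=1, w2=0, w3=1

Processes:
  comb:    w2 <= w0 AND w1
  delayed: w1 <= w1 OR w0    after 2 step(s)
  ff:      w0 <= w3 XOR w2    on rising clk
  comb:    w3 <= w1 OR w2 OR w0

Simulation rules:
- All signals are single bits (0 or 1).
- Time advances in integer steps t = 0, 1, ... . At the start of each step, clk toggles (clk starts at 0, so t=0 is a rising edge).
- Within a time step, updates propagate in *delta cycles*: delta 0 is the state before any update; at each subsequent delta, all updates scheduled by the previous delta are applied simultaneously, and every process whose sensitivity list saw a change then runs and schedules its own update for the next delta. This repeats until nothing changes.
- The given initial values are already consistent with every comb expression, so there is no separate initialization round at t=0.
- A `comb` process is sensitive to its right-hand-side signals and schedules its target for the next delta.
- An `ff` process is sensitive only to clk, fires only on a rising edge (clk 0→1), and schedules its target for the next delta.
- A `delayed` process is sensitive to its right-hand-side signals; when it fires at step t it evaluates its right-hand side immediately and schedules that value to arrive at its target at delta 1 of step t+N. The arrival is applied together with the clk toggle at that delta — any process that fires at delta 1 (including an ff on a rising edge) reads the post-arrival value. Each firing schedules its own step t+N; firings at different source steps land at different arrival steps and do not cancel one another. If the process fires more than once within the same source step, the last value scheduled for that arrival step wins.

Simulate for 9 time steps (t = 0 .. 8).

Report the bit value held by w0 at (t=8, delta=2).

1

t=0 Δ0: w1=1 clk=0 w0=0 w2=0 w3=1
  Δ1: clk:0→1
  Δ2: w0:0→1
  Δ3: w2:0→1
  (3Δ to stable)
t=1 Δ0: w1=1 clk=1 w0=1 w2=1 w3=1
  Δ1: clk:1→0
  (1Δ to stable)
t=2 Δ0: w1=1 clk=0 w0=1 w2=1 w3=1
  Δ1: clk:0→1
  Δ2: w0:1→0
  Δ3: w2:1→0
  (3Δ to stable)
t=3 Δ0: w1=1 clk=1 w0=0 w2=0 w3=1
  Δ1: clk:1→0
  (1Δ to stable)
t=4 Δ0: w1=1 clk=0 w0=0 w2=0 w3=1
  Δ1: clk:0→1
  Δ2: w0:0→1
  Δ3: w2:0→1
  (3Δ to stable)
t=5 Δ0: w1=1 clk=1 w0=1 w2=1 w3=1
  Δ1: clk:1→0
  (1Δ to stable)
t=6 Δ0: w1=1 clk=0 w0=1 w2=1 w3=1
  Δ1: clk:0→1
  Δ2: w0:1→0
  Δ3: w2:1→0
  (3Δ to stable)
t=7 Δ0: w1=1 clk=1 w0=0 w2=0 w3=1
  Δ1: clk:1→0
  (1Δ to stable)
t=8 Δ0: w1=1 clk=0 w0=0 w2=0 w3=1
  Δ1: clk:0→1
  Δ2: w0:0→1
  Δ3: w2:0→1
  (3Δ to stable)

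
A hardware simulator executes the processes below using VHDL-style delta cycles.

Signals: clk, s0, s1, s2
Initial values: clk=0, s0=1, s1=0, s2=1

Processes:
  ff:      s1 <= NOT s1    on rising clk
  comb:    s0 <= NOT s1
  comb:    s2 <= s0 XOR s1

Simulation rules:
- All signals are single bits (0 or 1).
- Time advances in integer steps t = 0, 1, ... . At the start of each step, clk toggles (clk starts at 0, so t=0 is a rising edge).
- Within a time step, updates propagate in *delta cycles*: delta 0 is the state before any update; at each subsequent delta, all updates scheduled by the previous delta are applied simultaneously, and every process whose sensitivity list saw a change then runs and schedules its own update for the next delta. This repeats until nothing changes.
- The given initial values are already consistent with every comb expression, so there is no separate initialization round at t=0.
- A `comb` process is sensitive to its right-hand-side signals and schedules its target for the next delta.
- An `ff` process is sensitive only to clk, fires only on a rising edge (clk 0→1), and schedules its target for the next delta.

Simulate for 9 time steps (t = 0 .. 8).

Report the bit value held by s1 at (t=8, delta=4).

1

t0.Δ0 s1=0 s0=1 clk=0 s2=1
t0.Δ1 s1=0 s0=1 clk=1 s2=1
t0.Δ2 s1=1 s0=1 clk=1 s2=1
t0.Δ3 s1=1 s0=0 clk=1 s2=0
t0.Δ4 s1=1 s0=0 clk=1 s2=1
t1.Δ0 s1=1 s0=0 clk=1 s2=1
t1.Δ1 s1=1 s0=0 clk=0 s2=1
t2.Δ0 s1=1 s0=0 clk=0 s2=1
t2.Δ1 s1=1 s0=0 clk=1 s2=1
t2.Δ2 s1=0 s0=0 clk=1 s2=1
t2.Δ3 s1=0 s0=1 clk=1 s2=0
t2.Δ4 s1=0 s0=1 clk=1 s2=1
t3.Δ0 s1=0 s0=1 clk=1 s2=1
t3.Δ1 s1=0 s0=1 clk=0 s2=1
t4.Δ0 s1=0 s0=1 clk=0 s2=1
t4.Δ1 s1=0 s0=1 clk=1 s2=1
t4.Δ2 s1=1 s0=1 clk=1 s2=1
t4.Δ3 s1=1 s0=0 clk=1 s2=0
t4.Δ4 s1=1 s0=0 clk=1 s2=1
t5.Δ0 s1=1 s0=0 clk=1 s2=1
t5.Δ1 s1=1 s0=0 clk=0 s2=1
t6.Δ0 s1=1 s0=0 clk=0 s2=1
t6.Δ1 s1=1 s0=0 clk=1 s2=1
t6.Δ2 s1=0 s0=0 clk=1 s2=1
t6.Δ3 s1=0 s0=1 clk=1 s2=0
t6.Δ4 s1=0 s0=1 clk=1 s2=1
t7.Δ0 s1=0 s0=1 clk=1 s2=1
t7.Δ1 s1=0 s0=1 clk=0 s2=1
t8.Δ0 s1=0 s0=1 clk=0 s2=1
t8.Δ1 s1=0 s0=1 clk=1 s2=1
t8.Δ2 s1=1 s0=1 clk=1 s2=1
t8.Δ3 s1=1 s0=0 clk=1 s2=0
t8.Δ4 s1=1 s0=0 clk=1 s2=1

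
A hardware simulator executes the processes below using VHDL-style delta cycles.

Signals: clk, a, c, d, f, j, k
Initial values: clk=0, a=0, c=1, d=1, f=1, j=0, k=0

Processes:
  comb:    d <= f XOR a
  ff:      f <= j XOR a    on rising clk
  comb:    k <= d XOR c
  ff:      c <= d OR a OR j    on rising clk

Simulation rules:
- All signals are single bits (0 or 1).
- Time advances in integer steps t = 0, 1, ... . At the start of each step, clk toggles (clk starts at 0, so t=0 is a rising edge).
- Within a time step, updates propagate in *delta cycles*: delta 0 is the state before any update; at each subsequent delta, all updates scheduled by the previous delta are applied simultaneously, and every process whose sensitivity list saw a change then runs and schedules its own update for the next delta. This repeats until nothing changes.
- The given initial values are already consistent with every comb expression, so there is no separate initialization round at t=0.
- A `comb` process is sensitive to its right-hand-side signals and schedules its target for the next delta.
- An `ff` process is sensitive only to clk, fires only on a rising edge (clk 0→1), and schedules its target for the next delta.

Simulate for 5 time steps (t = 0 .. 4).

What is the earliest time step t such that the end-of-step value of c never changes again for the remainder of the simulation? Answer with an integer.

t0.Δ0 d=1 k=0 c=1 a=0 j=0 clk=0 f=1
t0.Δ1 d=1 k=0 c=1 a=0 j=0 clk=1 f=1
t0.Δ2 d=1 k=0 c=1 a=0 j=0 clk=1 f=0
t0.Δ3 d=0 k=0 c=1 a=0 j=0 clk=1 f=0
t0.Δ4 d=0 k=1 c=1 a=0 j=0 clk=1 f=0
t1.Δ0 d=0 k=1 c=1 a=0 j=0 clk=1 f=0
t1.Δ1 d=0 k=1 c=1 a=0 j=0 clk=0 f=0
t2.Δ0 d=0 k=1 c=1 a=0 j=0 clk=0 f=0
t2.Δ1 d=0 k=1 c=1 a=0 j=0 clk=1 f=0
t2.Δ2 d=0 k=1 c=0 a=0 j=0 clk=1 f=0
t2.Δ3 d=0 k=0 c=0 a=0 j=0 clk=1 f=0
t3.Δ0 d=0 k=0 c=0 a=0 j=0 clk=1 f=0
t3.Δ1 d=0 k=0 c=0 a=0 j=0 clk=0 f=0
t4.Δ0 d=0 k=0 c=0 a=0 j=0 clk=0 f=0
t4.Δ1 d=0 k=0 c=0 a=0 j=0 clk=1 f=0

2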